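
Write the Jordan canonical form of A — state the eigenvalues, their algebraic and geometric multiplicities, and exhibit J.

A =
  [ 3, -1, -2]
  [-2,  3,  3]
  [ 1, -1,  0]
J_3(2)

The characteristic polynomial is
  det(x·I − A) = x^3 - 6*x^2 + 12*x - 8 = (x - 2)^3

Eigenvalues and multiplicities (the geometric multiplicity of λ is n − rank(A − λI), which equals the number of Jordan blocks for λ):
  λ = 2: algebraic multiplicity = 3, geometric multiplicity = 1

Determining the block sizes for each eigenvalue:
  λ = 2: one block (gm = 1), so the single block has size am = 3 → block sizes [3]

Assembling the blocks gives a Jordan form
J =
  [2, 1, 0]
  [0, 2, 1]
  [0, 0, 2]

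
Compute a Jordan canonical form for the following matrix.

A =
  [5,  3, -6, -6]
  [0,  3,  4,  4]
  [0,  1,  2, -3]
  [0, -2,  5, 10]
J_3(5) ⊕ J_1(5)

The characteristic polynomial is
  det(x·I − A) = x^4 - 20*x^3 + 150*x^2 - 500*x + 625 = (x - 5)^4

Eigenvalues and multiplicities (the geometric multiplicity of λ is n − rank(A − λI), which equals the number of Jordan blocks for λ):
  λ = 5: algebraic multiplicity = 4, geometric multiplicity = 2

Determining the block sizes for each eigenvalue:
  λ = 5: with am = 4 and gm = 2, the partition is not yet determined (e.g. several partitions of 4 into 2 parts exist). Let N = A − (5)·I. Computing rank(N^1) = 2, rank(N^2) = 1, rank(N^3) = 0; the number of blocks of size ≥ j is rank(N^{j−1}) − rank(N^j), giving [2, 1, 1]. So we have 1 block(s) of size 3, 1 block(s) of size 1 → block sizes [3, 1]

Assembling the blocks gives a Jordan form
J =
  [5, 1, 0, 0]
  [0, 5, 1, 0]
  [0, 0, 5, 0]
  [0, 0, 0, 5]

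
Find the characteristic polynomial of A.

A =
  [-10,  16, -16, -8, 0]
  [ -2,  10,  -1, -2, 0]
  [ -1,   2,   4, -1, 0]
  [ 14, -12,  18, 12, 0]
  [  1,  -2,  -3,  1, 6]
x^5 - 22*x^4 + 168*x^3 - 432*x^2 - 432*x + 2592

Expanding det(x·I − A) (e.g. by cofactor expansion or by noting that A is similar to its Jordan form J, which has the same characteristic polynomial as A) gives
  χ_A(x) = x^5 - 22*x^4 + 168*x^3 - 432*x^2 - 432*x + 2592
which factors as (x - 6)^4*(x + 2). The eigenvalues (with algebraic multiplicities) are λ = -2 with multiplicity 1, λ = 6 with multiplicity 4.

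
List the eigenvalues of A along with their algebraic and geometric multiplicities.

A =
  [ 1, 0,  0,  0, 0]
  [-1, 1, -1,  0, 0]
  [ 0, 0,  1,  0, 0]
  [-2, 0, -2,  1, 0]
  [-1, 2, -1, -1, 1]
λ = 1: alg = 5, geom = 3

Step 1 — factor the characteristic polynomial to read off the algebraic multiplicities:
  χ_A(x) = (x - 1)^5

Step 2 — compute geometric multiplicities via the rank-nullity identity g(λ) = n − rank(A − λI):
  rank(A − (1)·I) = 2, so dim ker(A − (1)·I) = n − 2 = 3

Summary:
  λ = 1: algebraic multiplicity = 5, geometric multiplicity = 3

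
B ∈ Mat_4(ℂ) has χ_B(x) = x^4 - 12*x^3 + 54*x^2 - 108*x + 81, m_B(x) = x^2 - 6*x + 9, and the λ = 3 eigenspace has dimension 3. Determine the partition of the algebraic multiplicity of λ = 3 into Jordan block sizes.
Block sizes for λ = 3: [2, 1, 1]

Step 1 — from the characteristic polynomial, algebraic multiplicity of λ = 3 is 4. From dim ker(B − (3)·I) = 3, there are exactly 3 Jordan blocks for λ = 3.
Step 2 — from the minimal polynomial, the factor (x − 3)^2 tells us the largest block for λ = 3 has size 2.
Step 3 — with total size 4, 3 blocks, and largest block 2, the block sizes (in nonincreasing order) are [2, 1, 1].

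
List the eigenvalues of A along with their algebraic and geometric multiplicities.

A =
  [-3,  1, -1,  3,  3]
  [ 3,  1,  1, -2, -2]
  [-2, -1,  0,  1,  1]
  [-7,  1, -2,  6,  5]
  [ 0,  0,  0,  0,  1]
λ = 1: alg = 5, geom = 3

Step 1 — factor the characteristic polynomial to read off the algebraic multiplicities:
  χ_A(x) = (x - 1)^5

Step 2 — compute geometric multiplicities via the rank-nullity identity g(λ) = n − rank(A − λI):
  rank(A − (1)·I) = 2, so dim ker(A − (1)·I) = n − 2 = 3

Summary:
  λ = 1: algebraic multiplicity = 5, geometric multiplicity = 3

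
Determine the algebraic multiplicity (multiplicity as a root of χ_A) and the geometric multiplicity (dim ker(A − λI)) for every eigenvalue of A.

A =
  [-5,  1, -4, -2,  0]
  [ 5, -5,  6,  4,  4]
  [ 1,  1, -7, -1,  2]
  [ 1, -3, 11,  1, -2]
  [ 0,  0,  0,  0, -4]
λ = -4: alg = 5, geom = 3

Step 1 — factor the characteristic polynomial to read off the algebraic multiplicities:
  χ_A(x) = (x + 4)^5

Step 2 — compute geometric multiplicities via the rank-nullity identity g(λ) = n − rank(A − λI):
  rank(A − (-4)·I) = 2, so dim ker(A − (-4)·I) = n − 2 = 3

Summary:
  λ = -4: algebraic multiplicity = 5, geometric multiplicity = 3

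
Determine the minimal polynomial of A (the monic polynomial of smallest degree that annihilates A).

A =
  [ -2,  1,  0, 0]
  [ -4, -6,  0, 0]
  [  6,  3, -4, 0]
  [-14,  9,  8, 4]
x^3 + 4*x^2 - 16*x - 64

The characteristic polynomial is χ_A(x) = (x - 4)*(x + 4)^3, so the eigenvalues are known. The minimal polynomial is
  m_A(x) = Π_λ (x − λ)^{k_λ}
where k_λ is the size of the *largest* Jordan block for λ (equivalently, the smallest k with (A − λI)^k v = 0 for every generalised eigenvector v of λ).

  λ = -4: largest Jordan block has size 2, contributing (x + 4)^2
  λ = 4: largest Jordan block has size 1, contributing (x − 4)

So m_A(x) = (x - 4)*(x + 4)^2 = x^3 + 4*x^2 - 16*x - 64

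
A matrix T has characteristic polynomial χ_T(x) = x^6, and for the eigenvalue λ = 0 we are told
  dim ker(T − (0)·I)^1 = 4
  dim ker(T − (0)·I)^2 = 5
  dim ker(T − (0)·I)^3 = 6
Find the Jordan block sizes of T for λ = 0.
Block sizes for λ = 0: [3, 1, 1, 1]

From the dimensions of kernels of powers, the number of Jordan blocks of size at least j is d_j − d_{j−1} where d_j = dim ker(N^j) (with d_0 = 0). Computing the differences gives [4, 1, 1].
The number of blocks of size exactly k is (#blocks of size ≥ k) − (#blocks of size ≥ k + 1), so the partition is: 3 block(s) of size 1, 1 block(s) of size 3.
In nonincreasing order the block sizes are [3, 1, 1, 1].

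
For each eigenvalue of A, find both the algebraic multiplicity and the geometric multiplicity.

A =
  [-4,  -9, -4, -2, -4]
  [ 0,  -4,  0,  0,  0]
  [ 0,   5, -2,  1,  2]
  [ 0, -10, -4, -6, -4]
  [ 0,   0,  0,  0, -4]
λ = -4: alg = 5, geom = 3

Step 1 — factor the characteristic polynomial to read off the algebraic multiplicities:
  χ_A(x) = (x + 4)^5

Step 2 — compute geometric multiplicities via the rank-nullity identity g(λ) = n − rank(A − λI):
  rank(A − (-4)·I) = 2, so dim ker(A − (-4)·I) = n − 2 = 3

Summary:
  λ = -4: algebraic multiplicity = 5, geometric multiplicity = 3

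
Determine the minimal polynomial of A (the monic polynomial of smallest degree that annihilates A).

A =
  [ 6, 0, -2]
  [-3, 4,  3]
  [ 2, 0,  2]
x^2 - 8*x + 16

The characteristic polynomial is χ_A(x) = (x - 4)^3, so the eigenvalues are known. The minimal polynomial is
  m_A(x) = Π_λ (x − λ)^{k_λ}
where k_λ is the size of the *largest* Jordan block for λ (equivalently, the smallest k with (A − λI)^k v = 0 for every generalised eigenvector v of λ).

  λ = 4: largest Jordan block has size 2, contributing (x − 4)^2

So m_A(x) = (x - 4)^2 = x^2 - 8*x + 16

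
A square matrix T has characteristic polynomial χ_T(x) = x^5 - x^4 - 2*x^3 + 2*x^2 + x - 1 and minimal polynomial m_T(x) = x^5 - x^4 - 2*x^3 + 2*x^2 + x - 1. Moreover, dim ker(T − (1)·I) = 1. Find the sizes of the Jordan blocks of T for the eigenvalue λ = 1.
Block sizes for λ = 1: [3]

Step 1 — from the characteristic polynomial, algebraic multiplicity of λ = 1 is 3. From dim ker(T − (1)·I) = 1, there are exactly 1 Jordan blocks for λ = 1.
Step 2 — from the minimal polynomial, the factor (x − 1)^3 tells us the largest block for λ = 1 has size 3.
Step 3 — with total size 3, 1 blocks, and largest block 3, the block sizes (in nonincreasing order) are [3].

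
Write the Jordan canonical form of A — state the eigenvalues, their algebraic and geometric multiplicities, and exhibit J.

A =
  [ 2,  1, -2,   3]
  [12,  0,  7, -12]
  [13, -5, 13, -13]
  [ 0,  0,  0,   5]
J_3(5) ⊕ J_1(5)

The characteristic polynomial is
  det(x·I − A) = x^4 - 20*x^3 + 150*x^2 - 500*x + 625 = (x - 5)^4

Eigenvalues and multiplicities (the geometric multiplicity of λ is n − rank(A − λI), which equals the number of Jordan blocks for λ):
  λ = 5: algebraic multiplicity = 4, geometric multiplicity = 2

Determining the block sizes for each eigenvalue:
  λ = 5: with am = 4 and gm = 2, the partition is not yet determined (e.g. several partitions of 4 into 2 parts exist). Let N = A − (5)·I. Computing rank(N^1) = 2, rank(N^2) = 1, rank(N^3) = 0; the number of blocks of size ≥ j is rank(N^{j−1}) − rank(N^j), giving [2, 1, 1]. So we have 1 block(s) of size 3, 1 block(s) of size 1 → block sizes [3, 1]

Assembling the blocks gives a Jordan form
J =
  [5, 1, 0, 0]
  [0, 5, 1, 0]
  [0, 0, 5, 0]
  [0, 0, 0, 5]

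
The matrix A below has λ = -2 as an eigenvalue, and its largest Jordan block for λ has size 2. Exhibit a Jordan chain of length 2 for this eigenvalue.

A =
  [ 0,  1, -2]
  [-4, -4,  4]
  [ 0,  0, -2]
A Jordan chain for λ = -2 of length 2:
v_1 = (2, -4, 0)ᵀ
v_2 = (1, 0, 0)ᵀ

Let N = A − (-2)·I. We want v_2 with N^2 v_2 = 0 but N^1 v_2 ≠ 0; then v_{j-1} := N · v_j for j = 2, …, 2.

Pick v_2 = (1, 0, 0)ᵀ.
Then v_1 = N · v_2 = (2, -4, 0)ᵀ.

Sanity check: (A − (-2)·I) v_1 = (0, 0, 0)ᵀ = 0. ✓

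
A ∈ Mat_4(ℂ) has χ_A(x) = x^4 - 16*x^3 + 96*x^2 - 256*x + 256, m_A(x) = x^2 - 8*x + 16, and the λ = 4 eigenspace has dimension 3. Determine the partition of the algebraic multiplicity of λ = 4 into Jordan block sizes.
Block sizes for λ = 4: [2, 1, 1]

Step 1 — from the characteristic polynomial, algebraic multiplicity of λ = 4 is 4. From dim ker(A − (4)·I) = 3, there are exactly 3 Jordan blocks for λ = 4.
Step 2 — from the minimal polynomial, the factor (x − 4)^2 tells us the largest block for λ = 4 has size 2.
Step 3 — with total size 4, 3 blocks, and largest block 2, the block sizes (in nonincreasing order) are [2, 1, 1].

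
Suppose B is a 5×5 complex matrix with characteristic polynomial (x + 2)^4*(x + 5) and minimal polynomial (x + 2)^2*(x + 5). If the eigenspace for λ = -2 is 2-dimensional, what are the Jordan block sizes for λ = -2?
Block sizes for λ = -2: [2, 2]

Step 1 — from the characteristic polynomial, algebraic multiplicity of λ = -2 is 4. From dim ker(B − (-2)·I) = 2, there are exactly 2 Jordan blocks for λ = -2.
Step 2 — from the minimal polynomial, the factor (x + 2)^2 tells us the largest block for λ = -2 has size 2.
Step 3 — with total size 4, 2 blocks, and largest block 2, the block sizes (in nonincreasing order) are [2, 2].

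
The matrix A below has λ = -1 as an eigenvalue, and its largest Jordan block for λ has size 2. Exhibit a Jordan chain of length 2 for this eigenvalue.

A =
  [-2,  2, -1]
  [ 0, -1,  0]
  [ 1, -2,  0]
A Jordan chain for λ = -1 of length 2:
v_1 = (-1, 0, 1)ᵀ
v_2 = (1, 0, 0)ᵀ

Let N = A − (-1)·I. We want v_2 with N^2 v_2 = 0 but N^1 v_2 ≠ 0; then v_{j-1} := N · v_j for j = 2, …, 2.

Pick v_2 = (1, 0, 0)ᵀ.
Then v_1 = N · v_2 = (-1, 0, 1)ᵀ.

Sanity check: (A − (-1)·I) v_1 = (0, 0, 0)ᵀ = 0. ✓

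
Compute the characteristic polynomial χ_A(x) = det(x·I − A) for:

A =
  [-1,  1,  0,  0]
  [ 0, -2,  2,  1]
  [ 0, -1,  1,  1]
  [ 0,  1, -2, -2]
x^4 + 4*x^3 + 6*x^2 + 4*x + 1

Expanding det(x·I − A) (e.g. by cofactor expansion or by noting that A is similar to its Jordan form J, which has the same characteristic polynomial as A) gives
  χ_A(x) = x^4 + 4*x^3 + 6*x^2 + 4*x + 1
which factors as (x + 1)^4. The eigenvalues (with algebraic multiplicities) are λ = -1 with multiplicity 4.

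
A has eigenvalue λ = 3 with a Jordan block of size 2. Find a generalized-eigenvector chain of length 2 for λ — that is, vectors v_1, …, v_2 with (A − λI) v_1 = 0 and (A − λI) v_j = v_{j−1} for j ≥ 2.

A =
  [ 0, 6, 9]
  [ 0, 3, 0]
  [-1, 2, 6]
A Jordan chain for λ = 3 of length 2:
v_1 = (-3, 0, -1)ᵀ
v_2 = (1, 0, 0)ᵀ

Let N = A − (3)·I. We want v_2 with N^2 v_2 = 0 but N^1 v_2 ≠ 0; then v_{j-1} := N · v_j for j = 2, …, 2.

Pick v_2 = (1, 0, 0)ᵀ.
Then v_1 = N · v_2 = (-3, 0, -1)ᵀ.

Sanity check: (A − (3)·I) v_1 = (0, 0, 0)ᵀ = 0. ✓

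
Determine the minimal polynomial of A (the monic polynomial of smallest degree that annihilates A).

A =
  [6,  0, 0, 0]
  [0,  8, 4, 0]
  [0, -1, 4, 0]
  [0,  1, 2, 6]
x^2 - 12*x + 36

The characteristic polynomial is χ_A(x) = (x - 6)^4, so the eigenvalues are known. The minimal polynomial is
  m_A(x) = Π_λ (x − λ)^{k_λ}
where k_λ is the size of the *largest* Jordan block for λ (equivalently, the smallest k with (A − λI)^k v = 0 for every generalised eigenvector v of λ).

  λ = 6: largest Jordan block has size 2, contributing (x − 6)^2

So m_A(x) = (x - 6)^2 = x^2 - 12*x + 36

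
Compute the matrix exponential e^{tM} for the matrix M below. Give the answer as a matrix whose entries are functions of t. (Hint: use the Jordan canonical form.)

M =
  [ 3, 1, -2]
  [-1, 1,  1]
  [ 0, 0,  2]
e^{tM} =
  [t*exp(2*t) + exp(2*t), t*exp(2*t), -t^2*exp(2*t)/2 - 2*t*exp(2*t)]
  [-t*exp(2*t), -t*exp(2*t) + exp(2*t), t^2*exp(2*t)/2 + t*exp(2*t)]
  [0, 0, exp(2*t)]

Strategy: write M = P · J · P⁻¹ where J is a Jordan canonical form, so e^{tM} = P · e^{tJ} · P⁻¹, and e^{tJ} can be computed block-by-block.

M has Jordan form
J =
  [2, 1, 0]
  [0, 2, 1]
  [0, 0, 2]
(up to reordering of blocks).

Per-block formulas:
  For a 3×3 Jordan block J_3(2): exp(t · J_3(2)) = e^(2t)·(I + t·N + (t^2/2)·N^2), where N is the 3×3 nilpotent shift.

After assembling e^{tJ} and conjugating by P, we get:

e^{tM} =
  [t*exp(2*t) + exp(2*t), t*exp(2*t), -t^2*exp(2*t)/2 - 2*t*exp(2*t)]
  [-t*exp(2*t), -t*exp(2*t) + exp(2*t), t^2*exp(2*t)/2 + t*exp(2*t)]
  [0, 0, exp(2*t)]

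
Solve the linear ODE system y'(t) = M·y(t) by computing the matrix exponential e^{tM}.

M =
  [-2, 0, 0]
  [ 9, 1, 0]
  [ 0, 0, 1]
e^{tM} =
  [exp(-2*t), 0, 0]
  [3*exp(t) - 3*exp(-2*t), exp(t), 0]
  [0, 0, exp(t)]

Strategy: write M = P · J · P⁻¹ where J is a Jordan canonical form, so e^{tM} = P · e^{tJ} · P⁻¹, and e^{tJ} can be computed block-by-block.

M has Jordan form
J =
  [-2, 0, 0]
  [ 0, 1, 0]
  [ 0, 0, 1]
(up to reordering of blocks).

Per-block formulas:
  For a 1×1 block at λ = -2: exp(t · [-2]) = [e^(-2t)].
  For a 1×1 block at λ = 1: exp(t · [1]) = [e^(1t)].

After assembling e^{tJ} and conjugating by P, we get:

e^{tM} =
  [exp(-2*t), 0, 0]
  [3*exp(t) - 3*exp(-2*t), exp(t), 0]
  [0, 0, exp(t)]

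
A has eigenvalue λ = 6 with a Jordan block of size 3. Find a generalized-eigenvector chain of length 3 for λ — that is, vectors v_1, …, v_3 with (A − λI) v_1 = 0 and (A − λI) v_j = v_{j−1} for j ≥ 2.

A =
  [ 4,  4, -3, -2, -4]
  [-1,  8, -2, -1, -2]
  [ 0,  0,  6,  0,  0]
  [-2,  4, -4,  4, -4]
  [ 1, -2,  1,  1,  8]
A Jordan chain for λ = 6 of length 3:
v_1 = (2, 1, 0, 2, -1)ᵀ
v_2 = (-3, -2, 0, -4, 1)ᵀ
v_3 = (0, 0, 1, 0, 0)ᵀ

Let N = A − (6)·I. We want v_3 with N^3 v_3 = 0 but N^2 v_3 ≠ 0; then v_{j-1} := N · v_j for j = 3, …, 2.

Pick v_3 = (0, 0, 1, 0, 0)ᵀ.
Then v_2 = N · v_3 = (-3, -2, 0, -4, 1)ᵀ.
Then v_1 = N · v_2 = (2, 1, 0, 2, -1)ᵀ.

Sanity check: (A − (6)·I) v_1 = (0, 0, 0, 0, 0)ᵀ = 0. ✓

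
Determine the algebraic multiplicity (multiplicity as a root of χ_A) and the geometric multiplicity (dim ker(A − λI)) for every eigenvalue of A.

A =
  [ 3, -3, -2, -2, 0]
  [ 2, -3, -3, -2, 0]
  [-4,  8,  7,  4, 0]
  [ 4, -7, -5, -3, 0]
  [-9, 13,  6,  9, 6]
λ = 1: alg = 4, geom = 2; λ = 6: alg = 1, geom = 1

Step 1 — factor the characteristic polynomial to read off the algebraic multiplicities:
  χ_A(x) = (x - 6)*(x - 1)^4

Step 2 — compute geometric multiplicities via the rank-nullity identity g(λ) = n − rank(A − λI):
  rank(A − (1)·I) = 3, so dim ker(A − (1)·I) = n − 3 = 2
  rank(A − (6)·I) = 4, so dim ker(A − (6)·I) = n − 4 = 1

Summary:
  λ = 1: algebraic multiplicity = 4, geometric multiplicity = 2
  λ = 6: algebraic multiplicity = 1, geometric multiplicity = 1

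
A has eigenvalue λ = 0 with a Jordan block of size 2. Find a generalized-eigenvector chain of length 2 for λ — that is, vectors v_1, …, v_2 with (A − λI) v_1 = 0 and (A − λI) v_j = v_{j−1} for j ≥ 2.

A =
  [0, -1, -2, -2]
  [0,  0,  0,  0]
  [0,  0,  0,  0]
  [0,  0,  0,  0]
A Jordan chain for λ = 0 of length 2:
v_1 = (-1, 0, 0, 0)ᵀ
v_2 = (0, 1, 0, 0)ᵀ

Let N = A − (0)·I. We want v_2 with N^2 v_2 = 0 but N^1 v_2 ≠ 0; then v_{j-1} := N · v_j for j = 2, …, 2.

Pick v_2 = (0, 1, 0, 0)ᵀ.
Then v_1 = N · v_2 = (-1, 0, 0, 0)ᵀ.

Sanity check: (A − (0)·I) v_1 = (0, 0, 0, 0)ᵀ = 0. ✓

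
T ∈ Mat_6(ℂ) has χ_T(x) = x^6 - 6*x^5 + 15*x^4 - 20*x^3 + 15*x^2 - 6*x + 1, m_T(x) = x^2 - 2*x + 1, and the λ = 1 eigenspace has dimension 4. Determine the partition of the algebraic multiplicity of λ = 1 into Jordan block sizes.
Block sizes for λ = 1: [2, 2, 1, 1]

Step 1 — from the characteristic polynomial, algebraic multiplicity of λ = 1 is 6. From dim ker(T − (1)·I) = 4, there are exactly 4 Jordan blocks for λ = 1.
Step 2 — from the minimal polynomial, the factor (x − 1)^2 tells us the largest block for λ = 1 has size 2.
Step 3 — with total size 6, 4 blocks, and largest block 2, the block sizes (in nonincreasing order) are [2, 2, 1, 1].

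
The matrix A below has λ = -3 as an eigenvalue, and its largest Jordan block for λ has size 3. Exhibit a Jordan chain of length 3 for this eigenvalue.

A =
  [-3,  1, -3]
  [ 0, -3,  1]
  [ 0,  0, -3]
A Jordan chain for λ = -3 of length 3:
v_1 = (1, 0, 0)ᵀ
v_2 = (-3, 1, 0)ᵀ
v_3 = (0, 0, 1)ᵀ

Let N = A − (-3)·I. We want v_3 with N^3 v_3 = 0 but N^2 v_3 ≠ 0; then v_{j-1} := N · v_j for j = 3, …, 2.

Pick v_3 = (0, 0, 1)ᵀ.
Then v_2 = N · v_3 = (-3, 1, 0)ᵀ.
Then v_1 = N · v_2 = (1, 0, 0)ᵀ.

Sanity check: (A − (-3)·I) v_1 = (0, 0, 0)ᵀ = 0. ✓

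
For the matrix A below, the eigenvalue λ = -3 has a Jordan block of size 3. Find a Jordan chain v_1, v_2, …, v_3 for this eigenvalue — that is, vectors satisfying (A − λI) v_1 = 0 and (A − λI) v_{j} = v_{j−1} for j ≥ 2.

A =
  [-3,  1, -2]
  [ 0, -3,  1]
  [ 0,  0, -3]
A Jordan chain for λ = -3 of length 3:
v_1 = (1, 0, 0)ᵀ
v_2 = (-2, 1, 0)ᵀ
v_3 = (0, 0, 1)ᵀ

Let N = A − (-3)·I. We want v_3 with N^3 v_3 = 0 but N^2 v_3 ≠ 0; then v_{j-1} := N · v_j for j = 3, …, 2.

Pick v_3 = (0, 0, 1)ᵀ.
Then v_2 = N · v_3 = (-2, 1, 0)ᵀ.
Then v_1 = N · v_2 = (1, 0, 0)ᵀ.

Sanity check: (A − (-3)·I) v_1 = (0, 0, 0)ᵀ = 0. ✓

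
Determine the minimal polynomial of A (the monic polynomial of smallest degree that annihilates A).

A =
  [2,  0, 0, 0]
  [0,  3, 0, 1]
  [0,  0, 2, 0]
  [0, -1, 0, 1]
x^2 - 4*x + 4

The characteristic polynomial is χ_A(x) = (x - 2)^4, so the eigenvalues are known. The minimal polynomial is
  m_A(x) = Π_λ (x − λ)^{k_λ}
where k_λ is the size of the *largest* Jordan block for λ (equivalently, the smallest k with (A − λI)^k v = 0 for every generalised eigenvector v of λ).

  λ = 2: largest Jordan block has size 2, contributing (x − 2)^2

So m_A(x) = (x - 2)^2 = x^2 - 4*x + 4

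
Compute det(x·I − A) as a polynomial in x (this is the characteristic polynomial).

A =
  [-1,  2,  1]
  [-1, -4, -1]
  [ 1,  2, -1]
x^3 + 6*x^2 + 12*x + 8

Expanding det(x·I − A) (e.g. by cofactor expansion or by noting that A is similar to its Jordan form J, which has the same characteristic polynomial as A) gives
  χ_A(x) = x^3 + 6*x^2 + 12*x + 8
which factors as (x + 2)^3. The eigenvalues (with algebraic multiplicities) are λ = -2 with multiplicity 3.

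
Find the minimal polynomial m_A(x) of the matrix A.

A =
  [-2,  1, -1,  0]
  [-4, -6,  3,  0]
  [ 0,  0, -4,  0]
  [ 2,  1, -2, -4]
x^3 + 12*x^2 + 48*x + 64

The characteristic polynomial is χ_A(x) = (x + 4)^4, so the eigenvalues are known. The minimal polynomial is
  m_A(x) = Π_λ (x − λ)^{k_λ}
where k_λ is the size of the *largest* Jordan block for λ (equivalently, the smallest k with (A − λI)^k v = 0 for every generalised eigenvector v of λ).

  λ = -4: largest Jordan block has size 3, contributing (x + 4)^3

So m_A(x) = (x + 4)^3 = x^3 + 12*x^2 + 48*x + 64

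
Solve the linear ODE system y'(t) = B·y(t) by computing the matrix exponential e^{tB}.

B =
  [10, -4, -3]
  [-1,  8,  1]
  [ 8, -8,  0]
e^{tB} =
  [-2*t^2*exp(6*t) + 4*t*exp(6*t) + exp(6*t), -4*t*exp(6*t), t^2*exp(6*t) - 3*t*exp(6*t)]
  [t^2*exp(6*t) - t*exp(6*t), 2*t*exp(6*t) + exp(6*t), -t^2*exp(6*t)/2 + t*exp(6*t)]
  [-4*t^2*exp(6*t) + 8*t*exp(6*t), -8*t*exp(6*t), 2*t^2*exp(6*t) - 6*t*exp(6*t) + exp(6*t)]

Strategy: write B = P · J · P⁻¹ where J is a Jordan canonical form, so e^{tB} = P · e^{tJ} · P⁻¹, and e^{tJ} can be computed block-by-block.

B has Jordan form
J =
  [6, 1, 0]
  [0, 6, 1]
  [0, 0, 6]
(up to reordering of blocks).

Per-block formulas:
  For a 3×3 Jordan block J_3(6): exp(t · J_3(6)) = e^(6t)·(I + t·N + (t^2/2)·N^2), where N is the 3×3 nilpotent shift.

After assembling e^{tJ} and conjugating by P, we get:

e^{tB} =
  [-2*t^2*exp(6*t) + 4*t*exp(6*t) + exp(6*t), -4*t*exp(6*t), t^2*exp(6*t) - 3*t*exp(6*t)]
  [t^2*exp(6*t) - t*exp(6*t), 2*t*exp(6*t) + exp(6*t), -t^2*exp(6*t)/2 + t*exp(6*t)]
  [-4*t^2*exp(6*t) + 8*t*exp(6*t), -8*t*exp(6*t), 2*t^2*exp(6*t) - 6*t*exp(6*t) + exp(6*t)]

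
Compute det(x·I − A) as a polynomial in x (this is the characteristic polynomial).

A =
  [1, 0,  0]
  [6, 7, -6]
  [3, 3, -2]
x^3 - 6*x^2 + 9*x - 4

Expanding det(x·I − A) (e.g. by cofactor expansion or by noting that A is similar to its Jordan form J, which has the same characteristic polynomial as A) gives
  χ_A(x) = x^3 - 6*x^2 + 9*x - 4
which factors as (x - 4)*(x - 1)^2. The eigenvalues (with algebraic multiplicities) are λ = 1 with multiplicity 2, λ = 4 with multiplicity 1.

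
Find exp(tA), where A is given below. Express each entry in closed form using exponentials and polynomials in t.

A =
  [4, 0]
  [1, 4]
e^{tA} =
  [exp(4*t), 0]
  [t*exp(4*t), exp(4*t)]

Strategy: write A = P · J · P⁻¹ where J is a Jordan canonical form, so e^{tA} = P · e^{tJ} · P⁻¹, and e^{tJ} can be computed block-by-block.

A has Jordan form
J =
  [4, 1]
  [0, 4]
(up to reordering of blocks).

Per-block formulas:
  For a 2×2 Jordan block J_2(4): exp(t · J_2(4)) = e^(4t)·(I + t·N), where N is the 2×2 nilpotent shift.

After assembling e^{tJ} and conjugating by P, we get:

e^{tA} =
  [exp(4*t), 0]
  [t*exp(4*t), exp(4*t)]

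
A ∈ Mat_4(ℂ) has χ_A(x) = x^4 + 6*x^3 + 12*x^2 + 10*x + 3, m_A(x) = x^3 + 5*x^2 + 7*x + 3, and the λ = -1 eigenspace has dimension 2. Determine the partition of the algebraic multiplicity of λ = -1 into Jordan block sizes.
Block sizes for λ = -1: [2, 1]

Step 1 — from the characteristic polynomial, algebraic multiplicity of λ = -1 is 3. From dim ker(A − (-1)·I) = 2, there are exactly 2 Jordan blocks for λ = -1.
Step 2 — from the minimal polynomial, the factor (x + 1)^2 tells us the largest block for λ = -1 has size 2.
Step 3 — with total size 3, 2 blocks, and largest block 2, the block sizes (in nonincreasing order) are [2, 1].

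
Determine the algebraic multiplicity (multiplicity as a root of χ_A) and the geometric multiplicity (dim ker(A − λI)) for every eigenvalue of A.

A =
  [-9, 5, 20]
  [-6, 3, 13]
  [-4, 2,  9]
λ = 1: alg = 3, geom = 1

Step 1 — factor the characteristic polynomial to read off the algebraic multiplicities:
  χ_A(x) = (x - 1)^3

Step 2 — compute geometric multiplicities via the rank-nullity identity g(λ) = n − rank(A − λI):
  rank(A − (1)·I) = 2, so dim ker(A − (1)·I) = n − 2 = 1

Summary:
  λ = 1: algebraic multiplicity = 3, geometric multiplicity = 1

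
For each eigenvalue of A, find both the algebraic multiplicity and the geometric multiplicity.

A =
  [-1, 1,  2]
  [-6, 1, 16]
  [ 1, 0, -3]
λ = -1: alg = 3, geom = 1

Step 1 — factor the characteristic polynomial to read off the algebraic multiplicities:
  χ_A(x) = (x + 1)^3

Step 2 — compute geometric multiplicities via the rank-nullity identity g(λ) = n − rank(A − λI):
  rank(A − (-1)·I) = 2, so dim ker(A − (-1)·I) = n − 2 = 1

Summary:
  λ = -1: algebraic multiplicity = 3, geometric multiplicity = 1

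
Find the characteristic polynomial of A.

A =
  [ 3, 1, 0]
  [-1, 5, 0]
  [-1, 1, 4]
x^3 - 12*x^2 + 48*x - 64

Expanding det(x·I − A) (e.g. by cofactor expansion or by noting that A is similar to its Jordan form J, which has the same characteristic polynomial as A) gives
  χ_A(x) = x^3 - 12*x^2 + 48*x - 64
which factors as (x - 4)^3. The eigenvalues (with algebraic multiplicities) are λ = 4 with multiplicity 3.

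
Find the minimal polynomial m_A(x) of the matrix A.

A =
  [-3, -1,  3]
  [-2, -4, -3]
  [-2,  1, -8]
x^2 + 10*x + 25

The characteristic polynomial is χ_A(x) = (x + 5)^3, so the eigenvalues are known. The minimal polynomial is
  m_A(x) = Π_λ (x − λ)^{k_λ}
where k_λ is the size of the *largest* Jordan block for λ (equivalently, the smallest k with (A − λI)^k v = 0 for every generalised eigenvector v of λ).

  λ = -5: largest Jordan block has size 2, contributing (x + 5)^2

So m_A(x) = (x + 5)^2 = x^2 + 10*x + 25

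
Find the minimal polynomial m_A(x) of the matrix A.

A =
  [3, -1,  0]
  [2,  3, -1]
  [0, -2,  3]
x^3 - 9*x^2 + 27*x - 27

The characteristic polynomial is χ_A(x) = (x - 3)^3, so the eigenvalues are known. The minimal polynomial is
  m_A(x) = Π_λ (x − λ)^{k_λ}
where k_λ is the size of the *largest* Jordan block for λ (equivalently, the smallest k with (A − λI)^k v = 0 for every generalised eigenvector v of λ).

  λ = 3: largest Jordan block has size 3, contributing (x − 3)^3

So m_A(x) = (x - 3)^3 = x^3 - 9*x^2 + 27*x - 27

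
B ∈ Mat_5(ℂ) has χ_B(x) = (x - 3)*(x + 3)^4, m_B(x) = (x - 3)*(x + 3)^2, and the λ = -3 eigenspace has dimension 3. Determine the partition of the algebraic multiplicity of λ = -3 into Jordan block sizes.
Block sizes for λ = -3: [2, 1, 1]

Step 1 — from the characteristic polynomial, algebraic multiplicity of λ = -3 is 4. From dim ker(B − (-3)·I) = 3, there are exactly 3 Jordan blocks for λ = -3.
Step 2 — from the minimal polynomial, the factor (x + 3)^2 tells us the largest block for λ = -3 has size 2.
Step 3 — with total size 4, 3 blocks, and largest block 2, the block sizes (in nonincreasing order) are [2, 1, 1].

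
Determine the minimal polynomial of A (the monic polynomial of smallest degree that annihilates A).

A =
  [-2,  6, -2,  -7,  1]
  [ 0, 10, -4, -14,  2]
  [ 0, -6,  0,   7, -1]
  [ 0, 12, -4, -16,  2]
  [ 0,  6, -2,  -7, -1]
x^2 + 3*x + 2

The characteristic polynomial is χ_A(x) = (x + 1)*(x + 2)^4, so the eigenvalues are known. The minimal polynomial is
  m_A(x) = Π_λ (x − λ)^{k_λ}
where k_λ is the size of the *largest* Jordan block for λ (equivalently, the smallest k with (A − λI)^k v = 0 for every generalised eigenvector v of λ).

  λ = -2: largest Jordan block has size 1, contributing (x + 2)
  λ = -1: largest Jordan block has size 1, contributing (x + 1)

So m_A(x) = (x + 1)*(x + 2) = x^2 + 3*x + 2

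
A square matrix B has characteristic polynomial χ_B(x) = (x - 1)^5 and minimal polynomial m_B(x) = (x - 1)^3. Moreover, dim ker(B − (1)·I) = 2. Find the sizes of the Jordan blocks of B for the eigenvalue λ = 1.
Block sizes for λ = 1: [3, 2]

Step 1 — from the characteristic polynomial, algebraic multiplicity of λ = 1 is 5. From dim ker(B − (1)·I) = 2, there are exactly 2 Jordan blocks for λ = 1.
Step 2 — from the minimal polynomial, the factor (x − 1)^3 tells us the largest block for λ = 1 has size 3.
Step 3 — with total size 5, 2 blocks, and largest block 3, the block sizes (in nonincreasing order) are [3, 2].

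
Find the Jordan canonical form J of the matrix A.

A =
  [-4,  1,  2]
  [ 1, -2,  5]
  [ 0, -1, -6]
J_3(-4)

The characteristic polynomial is
  det(x·I − A) = x^3 + 12*x^2 + 48*x + 64 = (x + 4)^3

Eigenvalues and multiplicities (the geometric multiplicity of λ is n − rank(A − λI), which equals the number of Jordan blocks for λ):
  λ = -4: algebraic multiplicity = 3, geometric multiplicity = 1

Determining the block sizes for each eigenvalue:
  λ = -4: one block (gm = 1), so the single block has size am = 3 → block sizes [3]

Assembling the blocks gives a Jordan form
J =
  [-4,  1,  0]
  [ 0, -4,  1]
  [ 0,  0, -4]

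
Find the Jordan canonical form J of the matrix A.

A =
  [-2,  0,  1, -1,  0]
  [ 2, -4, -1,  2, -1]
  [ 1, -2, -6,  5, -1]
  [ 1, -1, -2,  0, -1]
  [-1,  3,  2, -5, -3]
J_3(-3) ⊕ J_2(-3)

The characteristic polynomial is
  det(x·I − A) = x^5 + 15*x^4 + 90*x^3 + 270*x^2 + 405*x + 243 = (x + 3)^5

Eigenvalues and multiplicities (the geometric multiplicity of λ is n − rank(A − λI), which equals the number of Jordan blocks for λ):
  λ = -3: algebraic multiplicity = 5, geometric multiplicity = 2

Determining the block sizes for each eigenvalue:
  λ = -3: with am = 5 and gm = 2, the partition is not yet determined (e.g. several partitions of 5 into 2 parts exist). Let N = A − (-3)·I. Computing rank(N^1) = 3, rank(N^2) = 1, rank(N^3) = 0; the number of blocks of size ≥ j is rank(N^{j−1}) − rank(N^j), giving [2, 2, 1]. So we have 1 block(s) of size 3, 1 block(s) of size 2 → block sizes [3, 2]

Assembling the blocks gives a Jordan form
J =
  [-3,  1,  0,  0,  0]
  [ 0, -3,  1,  0,  0]
  [ 0,  0, -3,  0,  0]
  [ 0,  0,  0, -3,  1]
  [ 0,  0,  0,  0, -3]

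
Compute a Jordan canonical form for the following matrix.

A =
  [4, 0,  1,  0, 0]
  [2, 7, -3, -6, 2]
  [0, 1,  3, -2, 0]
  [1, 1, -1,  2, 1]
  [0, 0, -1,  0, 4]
J_3(4) ⊕ J_2(4)

The characteristic polynomial is
  det(x·I − A) = x^5 - 20*x^4 + 160*x^3 - 640*x^2 + 1280*x - 1024 = (x - 4)^5

Eigenvalues and multiplicities (the geometric multiplicity of λ is n − rank(A − λI), which equals the number of Jordan blocks for λ):
  λ = 4: algebraic multiplicity = 5, geometric multiplicity = 2

Determining the block sizes for each eigenvalue:
  λ = 4: with am = 5 and gm = 2, the partition is not yet determined (e.g. several partitions of 5 into 2 parts exist). Let N = A − (4)·I. Computing rank(N^1) = 3, rank(N^2) = 1, rank(N^3) = 0; the number of blocks of size ≥ j is rank(N^{j−1}) − rank(N^j), giving [2, 2, 1]. So we have 1 block(s) of size 3, 1 block(s) of size 2 → block sizes [3, 2]

Assembling the blocks gives a Jordan form
J =
  [4, 1, 0, 0, 0]
  [0, 4, 1, 0, 0]
  [0, 0, 4, 0, 0]
  [0, 0, 0, 4, 1]
  [0, 0, 0, 0, 4]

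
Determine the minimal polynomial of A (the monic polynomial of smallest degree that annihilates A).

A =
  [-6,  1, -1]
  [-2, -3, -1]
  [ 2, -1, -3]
x^2 + 8*x + 16

The characteristic polynomial is χ_A(x) = (x + 4)^3, so the eigenvalues are known. The minimal polynomial is
  m_A(x) = Π_λ (x − λ)^{k_λ}
where k_λ is the size of the *largest* Jordan block for λ (equivalently, the smallest k with (A − λI)^k v = 0 for every generalised eigenvector v of λ).

  λ = -4: largest Jordan block has size 2, contributing (x + 4)^2

So m_A(x) = (x + 4)^2 = x^2 + 8*x + 16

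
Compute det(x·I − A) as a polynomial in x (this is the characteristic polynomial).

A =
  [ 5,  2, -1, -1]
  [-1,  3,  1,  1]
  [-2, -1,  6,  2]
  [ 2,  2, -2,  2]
x^4 - 16*x^3 + 96*x^2 - 256*x + 256

Expanding det(x·I − A) (e.g. by cofactor expansion or by noting that A is similar to its Jordan form J, which has the same characteristic polynomial as A) gives
  χ_A(x) = x^4 - 16*x^3 + 96*x^2 - 256*x + 256
which factors as (x - 4)^4. The eigenvalues (with algebraic multiplicities) are λ = 4 with multiplicity 4.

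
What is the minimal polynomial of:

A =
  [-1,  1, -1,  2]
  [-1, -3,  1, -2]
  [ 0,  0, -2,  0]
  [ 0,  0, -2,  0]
x^3 + 4*x^2 + 4*x

The characteristic polynomial is χ_A(x) = x*(x + 2)^3, so the eigenvalues are known. The minimal polynomial is
  m_A(x) = Π_λ (x − λ)^{k_λ}
where k_λ is the size of the *largest* Jordan block for λ (equivalently, the smallest k with (A − λI)^k v = 0 for every generalised eigenvector v of λ).

  λ = -2: largest Jordan block has size 2, contributing (x + 2)^2
  λ = 0: largest Jordan block has size 1, contributing (x − 0)

So m_A(x) = x*(x + 2)^2 = x^3 + 4*x^2 + 4*x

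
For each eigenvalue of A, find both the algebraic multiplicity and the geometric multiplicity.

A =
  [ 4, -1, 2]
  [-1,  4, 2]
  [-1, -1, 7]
λ = 5: alg = 3, geom = 2

Step 1 — factor the characteristic polynomial to read off the algebraic multiplicities:
  χ_A(x) = (x - 5)^3

Step 2 — compute geometric multiplicities via the rank-nullity identity g(λ) = n − rank(A − λI):
  rank(A − (5)·I) = 1, so dim ker(A − (5)·I) = n − 1 = 2

Summary:
  λ = 5: algebraic multiplicity = 3, geometric multiplicity = 2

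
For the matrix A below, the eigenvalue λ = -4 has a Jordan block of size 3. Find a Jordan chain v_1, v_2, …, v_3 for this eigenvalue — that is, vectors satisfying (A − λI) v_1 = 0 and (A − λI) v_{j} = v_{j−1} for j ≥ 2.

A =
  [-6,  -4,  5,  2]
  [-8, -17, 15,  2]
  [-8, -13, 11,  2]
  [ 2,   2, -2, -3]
A Jordan chain for λ = -4 of length 3:
v_1 = (1, 6, 6, -2)ᵀ
v_2 = (-4, -19, -19, 6)ᵀ
v_3 = (4, -1, 0, 0)ᵀ

Let N = A − (-4)·I. We want v_3 with N^3 v_3 = 0 but N^2 v_3 ≠ 0; then v_{j-1} := N · v_j for j = 3, …, 2.

Pick v_3 = (4, -1, 0, 0)ᵀ.
Then v_2 = N · v_3 = (-4, -19, -19, 6)ᵀ.
Then v_1 = N · v_2 = (1, 6, 6, -2)ᵀ.

Sanity check: (A − (-4)·I) v_1 = (0, 0, 0, 0)ᵀ = 0. ✓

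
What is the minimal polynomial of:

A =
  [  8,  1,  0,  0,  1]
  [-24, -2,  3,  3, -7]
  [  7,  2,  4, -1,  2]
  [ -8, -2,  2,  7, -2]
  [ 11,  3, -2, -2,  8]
x^3 - 15*x^2 + 75*x - 125

The characteristic polynomial is χ_A(x) = (x - 5)^5, so the eigenvalues are known. The minimal polynomial is
  m_A(x) = Π_λ (x − λ)^{k_λ}
where k_λ is the size of the *largest* Jordan block for λ (equivalently, the smallest k with (A − λI)^k v = 0 for every generalised eigenvector v of λ).

  λ = 5: largest Jordan block has size 3, contributing (x − 5)^3

So m_A(x) = (x - 5)^3 = x^3 - 15*x^2 + 75*x - 125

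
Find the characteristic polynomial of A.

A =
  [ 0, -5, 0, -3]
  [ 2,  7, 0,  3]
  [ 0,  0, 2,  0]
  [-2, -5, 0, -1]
x^4 - 8*x^3 + 24*x^2 - 32*x + 16

Expanding det(x·I − A) (e.g. by cofactor expansion or by noting that A is similar to its Jordan form J, which has the same characteristic polynomial as A) gives
  χ_A(x) = x^4 - 8*x^3 + 24*x^2 - 32*x + 16
which factors as (x - 2)^4. The eigenvalues (with algebraic multiplicities) are λ = 2 with multiplicity 4.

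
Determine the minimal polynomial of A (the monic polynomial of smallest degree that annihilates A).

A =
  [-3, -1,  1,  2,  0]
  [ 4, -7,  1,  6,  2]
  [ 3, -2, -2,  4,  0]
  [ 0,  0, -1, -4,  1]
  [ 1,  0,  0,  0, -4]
x^3 + 12*x^2 + 48*x + 64

The characteristic polynomial is χ_A(x) = (x + 4)^5, so the eigenvalues are known. The minimal polynomial is
  m_A(x) = Π_λ (x − λ)^{k_λ}
where k_λ is the size of the *largest* Jordan block for λ (equivalently, the smallest k with (A − λI)^k v = 0 for every generalised eigenvector v of λ).

  λ = -4: largest Jordan block has size 3, contributing (x + 4)^3

So m_A(x) = (x + 4)^3 = x^3 + 12*x^2 + 48*x + 64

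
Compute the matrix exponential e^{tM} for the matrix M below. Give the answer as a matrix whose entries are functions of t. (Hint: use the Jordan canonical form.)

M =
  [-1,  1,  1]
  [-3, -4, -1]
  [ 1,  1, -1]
e^{tM} =
  [-t^2*exp(-2*t)/2 + t*exp(-2*t) + exp(-2*t), t*exp(-2*t), t^2*exp(-2*t)/2 + t*exp(-2*t)]
  [t^2*exp(-2*t) - 3*t*exp(-2*t), -2*t*exp(-2*t) + exp(-2*t), -t^2*exp(-2*t) - t*exp(-2*t)]
  [-t^2*exp(-2*t)/2 + t*exp(-2*t), t*exp(-2*t), t^2*exp(-2*t)/2 + t*exp(-2*t) + exp(-2*t)]

Strategy: write M = P · J · P⁻¹ where J is a Jordan canonical form, so e^{tM} = P · e^{tJ} · P⁻¹, and e^{tJ} can be computed block-by-block.

M has Jordan form
J =
  [-2,  1,  0]
  [ 0, -2,  1]
  [ 0,  0, -2]
(up to reordering of blocks).

Per-block formulas:
  For a 3×3 Jordan block J_3(-2): exp(t · J_3(-2)) = e^(-2t)·(I + t·N + (t^2/2)·N^2), where N is the 3×3 nilpotent shift.

After assembling e^{tJ} and conjugating by P, we get:

e^{tM} =
  [-t^2*exp(-2*t)/2 + t*exp(-2*t) + exp(-2*t), t*exp(-2*t), t^2*exp(-2*t)/2 + t*exp(-2*t)]
  [t^2*exp(-2*t) - 3*t*exp(-2*t), -2*t*exp(-2*t) + exp(-2*t), -t^2*exp(-2*t) - t*exp(-2*t)]
  [-t^2*exp(-2*t)/2 + t*exp(-2*t), t*exp(-2*t), t^2*exp(-2*t)/2 + t*exp(-2*t) + exp(-2*t)]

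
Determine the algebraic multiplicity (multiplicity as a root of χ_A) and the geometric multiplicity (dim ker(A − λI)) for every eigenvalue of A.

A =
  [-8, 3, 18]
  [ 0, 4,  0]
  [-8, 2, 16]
λ = 4: alg = 3, geom = 2

Step 1 — factor the characteristic polynomial to read off the algebraic multiplicities:
  χ_A(x) = (x - 4)^3

Step 2 — compute geometric multiplicities via the rank-nullity identity g(λ) = n − rank(A − λI):
  rank(A − (4)·I) = 1, so dim ker(A − (4)·I) = n − 1 = 2

Summary:
  λ = 4: algebraic multiplicity = 3, geometric multiplicity = 2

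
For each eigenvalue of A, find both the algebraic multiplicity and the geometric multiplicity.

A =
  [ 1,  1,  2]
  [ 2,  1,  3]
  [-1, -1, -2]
λ = 0: alg = 3, geom = 1

Step 1 — factor the characteristic polynomial to read off the algebraic multiplicities:
  χ_A(x) = x^3

Step 2 — compute geometric multiplicities via the rank-nullity identity g(λ) = n − rank(A − λI):
  rank(A − (0)·I) = 2, so dim ker(A − (0)·I) = n − 2 = 1

Summary:
  λ = 0: algebraic multiplicity = 3, geometric multiplicity = 1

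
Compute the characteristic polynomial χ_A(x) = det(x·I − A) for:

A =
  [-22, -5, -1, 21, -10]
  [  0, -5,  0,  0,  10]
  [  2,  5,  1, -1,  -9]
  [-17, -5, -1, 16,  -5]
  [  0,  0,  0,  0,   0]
x^5 + 10*x^4 + 25*x^3

Expanding det(x·I − A) (e.g. by cofactor expansion or by noting that A is similar to its Jordan form J, which has the same characteristic polynomial as A) gives
  χ_A(x) = x^5 + 10*x^4 + 25*x^3
which factors as x^3*(x + 5)^2. The eigenvalues (with algebraic multiplicities) are λ = -5 with multiplicity 2, λ = 0 with multiplicity 3.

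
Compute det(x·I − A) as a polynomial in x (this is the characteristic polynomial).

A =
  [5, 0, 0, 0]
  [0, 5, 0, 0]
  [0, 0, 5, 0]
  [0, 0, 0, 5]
x^4 - 20*x^3 + 150*x^2 - 500*x + 625

Expanding det(x·I − A) (e.g. by cofactor expansion or by noting that A is similar to its Jordan form J, which has the same characteristic polynomial as A) gives
  χ_A(x) = x^4 - 20*x^3 + 150*x^2 - 500*x + 625
which factors as (x - 5)^4. The eigenvalues (with algebraic multiplicities) are λ = 5 with multiplicity 4.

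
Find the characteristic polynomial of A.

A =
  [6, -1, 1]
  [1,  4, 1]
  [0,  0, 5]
x^3 - 15*x^2 + 75*x - 125

Expanding det(x·I − A) (e.g. by cofactor expansion or by noting that A is similar to its Jordan form J, which has the same characteristic polynomial as A) gives
  χ_A(x) = x^3 - 15*x^2 + 75*x - 125
which factors as (x - 5)^3. The eigenvalues (with algebraic multiplicities) are λ = 5 with multiplicity 3.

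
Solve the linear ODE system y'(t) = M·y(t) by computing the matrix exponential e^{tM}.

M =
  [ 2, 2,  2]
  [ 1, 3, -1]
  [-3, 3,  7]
e^{tM} =
  [-2*t*exp(4*t) + exp(4*t), 2*t*exp(4*t), 2*t*exp(4*t)]
  [t*exp(4*t), -t*exp(4*t) + exp(4*t), -t*exp(4*t)]
  [-3*t*exp(4*t), 3*t*exp(4*t), 3*t*exp(4*t) + exp(4*t)]

Strategy: write M = P · J · P⁻¹ where J is a Jordan canonical form, so e^{tM} = P · e^{tJ} · P⁻¹, and e^{tJ} can be computed block-by-block.

M has Jordan form
J =
  [4, 1, 0]
  [0, 4, 0]
  [0, 0, 4]
(up to reordering of blocks).

Per-block formulas:
  For a 1×1 block at λ = 4: exp(t · [4]) = [e^(4t)].
  For a 2×2 Jordan block J_2(4): exp(t · J_2(4)) = e^(4t)·(I + t·N), where N is the 2×2 nilpotent shift.

After assembling e^{tJ} and conjugating by P, we get:

e^{tM} =
  [-2*t*exp(4*t) + exp(4*t), 2*t*exp(4*t), 2*t*exp(4*t)]
  [t*exp(4*t), -t*exp(4*t) + exp(4*t), -t*exp(4*t)]
  [-3*t*exp(4*t), 3*t*exp(4*t), 3*t*exp(4*t) + exp(4*t)]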